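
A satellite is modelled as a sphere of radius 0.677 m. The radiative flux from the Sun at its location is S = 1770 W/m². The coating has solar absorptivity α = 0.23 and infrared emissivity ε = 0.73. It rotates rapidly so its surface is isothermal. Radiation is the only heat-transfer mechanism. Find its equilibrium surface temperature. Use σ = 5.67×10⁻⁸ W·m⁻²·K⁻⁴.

At equilibrium, absorbed power = emitted power.
Absorbing cross-section = πr² = 1.440 m²; emitting surface = 4πr² = 5.760 m² (ratio 4).
αS·A_cross = εσ·A_surf·T⁴  ⇒  T⁴ = αS/(ε·4σ).
T⁴ = 0.230·1770/(0.73·4·5.67×10⁻⁸) = 2.459×10⁹ K⁴.
T = (2.459×10⁹)^(1/4).

T ≈ 223 K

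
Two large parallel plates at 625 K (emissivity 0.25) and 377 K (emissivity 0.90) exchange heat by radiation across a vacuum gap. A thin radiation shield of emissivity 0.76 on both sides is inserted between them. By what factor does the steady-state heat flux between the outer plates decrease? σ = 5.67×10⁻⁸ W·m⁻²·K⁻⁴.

factor ≈ 1.40

Without shield: q₀ = σΔ(T⁴)/(1/ε₁+1/ε₂−1) with denominator 4.111.
With shield the two gaps are in series; the resistances add: (1/ε₁+1/ε_s−1)+(1/ε_s+1/ε₂−1) = 4.316+1.427 = 5.743.
Heat-flux ratio q₀/q = 5.743/4.111.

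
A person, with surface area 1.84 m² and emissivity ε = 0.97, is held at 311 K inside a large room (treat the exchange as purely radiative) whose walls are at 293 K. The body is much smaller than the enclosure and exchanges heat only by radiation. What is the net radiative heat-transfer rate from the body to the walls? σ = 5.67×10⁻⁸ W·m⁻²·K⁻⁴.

For a small grey body in a large enclosure: P_net = εσA(T_body⁴ − T_wall⁴).
A = 1.84 m²; T_body⁴ − T_wall⁴ = 9.355×10⁹ − 7.370×10⁹ = 1.985×10⁹ K⁴.
|P_net| = 0.97·5.67×10⁻⁸·1.840·1.985×10⁹.

P_net ≈ 201 W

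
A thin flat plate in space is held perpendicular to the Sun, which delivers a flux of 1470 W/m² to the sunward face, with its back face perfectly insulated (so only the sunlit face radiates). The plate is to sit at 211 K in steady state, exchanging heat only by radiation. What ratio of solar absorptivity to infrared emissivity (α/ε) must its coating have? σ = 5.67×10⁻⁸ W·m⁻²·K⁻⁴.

α/ε ≈ 0.0765

Balance: αS·A = εσ·1A·T⁴ ⇒ α/ε = σT⁴/S.
α/ε = 5.67×10⁻⁸·(211)⁴/1470 = 5.67×10⁻⁸·1.982×10⁹/1470.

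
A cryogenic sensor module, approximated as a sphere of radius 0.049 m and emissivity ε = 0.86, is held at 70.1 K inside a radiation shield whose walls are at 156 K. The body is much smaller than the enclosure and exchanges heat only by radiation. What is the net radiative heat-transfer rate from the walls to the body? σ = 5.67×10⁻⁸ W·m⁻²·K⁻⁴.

For a small grey body in a large enclosure: P_net = εσA(T_body⁴ − T_wall⁴).
A = 4πr² = 0.03017 m²; T_body⁴ − T_wall⁴ = 2.415×10⁷ − 5.922×10⁸ = -5.681×10⁸ K⁴.
|P_net| = 0.86·5.67×10⁻⁸·0.03017·5.681×10⁸.

P_net ≈ 0.836 W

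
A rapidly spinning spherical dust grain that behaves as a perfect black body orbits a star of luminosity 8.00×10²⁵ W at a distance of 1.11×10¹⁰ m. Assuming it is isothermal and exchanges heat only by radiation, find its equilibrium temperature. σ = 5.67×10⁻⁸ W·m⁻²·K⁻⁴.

First find the stellar flux at distance d: S = L/(4πd²) = 8.00×10²⁵/(4π·(1.11×10¹⁰)²) = 51670 W/m².
For an isothermal sphere, absorbed (1−a)S·πr² = emitted σ·4πr²·T⁴, so T⁴ = (1−a)S/(4σ).
T⁴ = 1.00·51670/(4·5.67×10⁻⁸) = 2.278×10¹¹ K⁴.

T ≈ 691 K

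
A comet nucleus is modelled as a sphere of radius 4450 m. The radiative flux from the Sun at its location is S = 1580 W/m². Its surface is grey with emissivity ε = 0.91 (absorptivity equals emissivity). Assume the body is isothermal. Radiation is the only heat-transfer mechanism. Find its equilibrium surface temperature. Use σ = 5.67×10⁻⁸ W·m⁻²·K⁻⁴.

T ≈ 289 K

At equilibrium, absorbed power = emitted power.
Absorbing cross-section = πr² = 6.221×10⁷ m²; emitting surface = 4πr² = 2.488×10⁸ m² (ratio 4).
εS·A_cross = εσ·A_surf·T⁴  ⇒  T⁴ = S/(4σ)   (ε cancels).
T⁴ = 1580/(4·5.67×10⁻⁸) = 6.966×10⁹ K⁴.
T = (6.966×10⁹)^(1/4).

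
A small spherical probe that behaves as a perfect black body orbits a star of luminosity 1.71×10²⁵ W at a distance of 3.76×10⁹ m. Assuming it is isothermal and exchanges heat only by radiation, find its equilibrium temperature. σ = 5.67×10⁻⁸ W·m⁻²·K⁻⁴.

T ≈ 807 K

First find the stellar flux at distance d: S = L/(4πd²) = 1.71×10²⁵/(4π·(3.76×10⁹)²) = 96250 W/m².
For an isothermal sphere, absorbed (1−a)S·πr² = emitted σ·4πr²·T⁴, so T⁴ = (1−a)S/(4σ).
T⁴ = 1.00·96250/(4·5.67×10⁻⁸) = 4.244×10¹¹ K⁴.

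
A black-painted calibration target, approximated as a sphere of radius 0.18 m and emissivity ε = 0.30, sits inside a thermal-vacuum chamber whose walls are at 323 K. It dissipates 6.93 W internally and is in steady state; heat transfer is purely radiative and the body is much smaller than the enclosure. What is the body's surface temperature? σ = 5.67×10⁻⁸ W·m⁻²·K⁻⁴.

T ≈ 330 K

For a small grey body in a large enclosure, net radiated power = εσA(T⁴ − T_w⁴).
Steady state: P = εσA(T⁴ − T_w⁴) with A = 4πr² = 0.4072 m².
T⁴ = P/(εσA) + T_w⁴ = 6.93/(0.30·5.67×10⁻⁸·0.4072) + (323)⁴
    = 1.001×10⁹ + 1.088×10¹⁰ = 1.189×10¹⁰ K⁴.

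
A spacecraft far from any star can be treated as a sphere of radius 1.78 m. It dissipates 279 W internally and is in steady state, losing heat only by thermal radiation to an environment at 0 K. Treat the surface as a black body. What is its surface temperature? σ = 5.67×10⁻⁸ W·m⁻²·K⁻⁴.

T ≈ 105 K

Steady state: internal power = radiated power, P = εσA T⁴.
Radiating area A = 4πr² = 39.82 m².
T⁴ = P/(εσA) = 279/(1.0·5.67×10⁻⁸·39.82) = 1.236×10⁸ K⁴.
T = (1.236×10⁸)^(1/4).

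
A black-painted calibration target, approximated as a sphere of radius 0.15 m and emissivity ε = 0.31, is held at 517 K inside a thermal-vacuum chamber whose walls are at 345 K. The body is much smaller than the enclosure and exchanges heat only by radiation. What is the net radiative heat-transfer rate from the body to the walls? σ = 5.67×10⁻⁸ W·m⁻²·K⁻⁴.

For a small grey body in a large enclosure: P_net = εσA(T_body⁴ − T_wall⁴).
A = 4πr² = 0.2827 m²; T_body⁴ − T_wall⁴ = 7.144×10¹⁰ − 1.417×10¹⁰ = 5.728×10¹⁰ K⁴.
|P_net| = 0.31·5.67×10⁻⁸·0.2827·5.728×10¹⁰.

P_net ≈ 285 W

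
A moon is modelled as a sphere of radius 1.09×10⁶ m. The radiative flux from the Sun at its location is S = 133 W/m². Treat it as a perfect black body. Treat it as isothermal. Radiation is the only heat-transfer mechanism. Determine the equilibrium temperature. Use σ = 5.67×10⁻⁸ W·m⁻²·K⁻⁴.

At equilibrium, absorbed power = emitted power.
Absorbing cross-section = πr² = 3.733×10¹² m²; emitting surface = 4πr² = 1.493×10¹³ m² (ratio 4).
S·A_cross = εσ·A_surf·T⁴  ⇒  T⁴ = S/(4σ).
T⁴ = 1.00·133/(4·5.67×10⁻⁸) = 5.864×10⁸ K⁴.
T = (5.864×10⁸)^(1/4).

T ≈ 156 K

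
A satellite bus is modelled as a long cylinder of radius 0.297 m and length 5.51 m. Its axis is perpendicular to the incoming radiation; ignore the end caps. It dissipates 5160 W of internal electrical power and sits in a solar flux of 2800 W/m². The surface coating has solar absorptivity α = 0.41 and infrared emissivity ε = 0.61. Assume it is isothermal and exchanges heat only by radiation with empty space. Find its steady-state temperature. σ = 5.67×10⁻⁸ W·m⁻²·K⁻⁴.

T ≈ 398 K

At steady state, absorbed solar power + internal power = radiated power.
Absorbed: α·S·A_cross = 0.41·2800·3.273 = 3757 W (cross-section 2rL).
Total input = 3757 + 5160 = 8917 W.
Radiated: εσ·A_surf·T⁴ with A_surf = 2πrL = 10.28 m².
T⁴ = 8917/(0.61·5.67×10⁻⁸·10.28) = 2.507×10¹⁰ K⁴.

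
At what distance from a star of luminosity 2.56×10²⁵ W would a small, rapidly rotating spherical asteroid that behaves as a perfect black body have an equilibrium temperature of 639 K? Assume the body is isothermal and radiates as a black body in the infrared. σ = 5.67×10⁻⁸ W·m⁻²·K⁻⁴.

d ≈ 7.34×10⁹ m

For an isothermal black-emitting sphere, (1−a)S·πr² = σ·4πr²·T⁴ ⇒ S = 4σT⁴/(1−a).
S = 4·5.67×10⁻⁸·(639)⁴/1.00 = 37810 W/m².
Flux falls as S = L/(4πd²), so d = √(L/(4πS)) = √(2.56×10²⁵/(4π·37810)).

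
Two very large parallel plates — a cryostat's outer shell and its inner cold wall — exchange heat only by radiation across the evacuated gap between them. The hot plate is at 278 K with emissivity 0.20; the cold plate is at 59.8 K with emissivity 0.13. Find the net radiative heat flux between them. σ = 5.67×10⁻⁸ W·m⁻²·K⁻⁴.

q ≈ 28.9 W/m²

For two infinite grey parallel plates, q = σ(T₁⁴ − T₂⁴)/(1/ε₁ + 1/ε₂ − 1).
T₁⁴ − T₂⁴ = 5.973×10⁹ − 1.279×10⁷ = 5.960×10⁹ K⁴.
1/ε₁ + 1/ε₂ − 1 = 5.000 + 7.692 − 1 = 11.69.
q = 5.67×10⁻⁸ × 5.960×10⁹ / 11.69.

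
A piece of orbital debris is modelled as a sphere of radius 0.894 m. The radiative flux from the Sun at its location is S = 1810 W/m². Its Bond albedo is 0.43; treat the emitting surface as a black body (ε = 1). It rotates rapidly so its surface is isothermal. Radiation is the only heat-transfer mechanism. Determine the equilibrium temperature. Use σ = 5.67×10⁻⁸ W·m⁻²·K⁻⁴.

T ≈ 260 K

At equilibrium, absorbed power = emitted power.
Absorbing cross-section = πr² = 2.511 m²; emitting surface = 4πr² = 10.04 m² (ratio 4).
(1−a)S·A_cross = εσ·A_surf·T⁴  ⇒  T⁴ = (1−a)S/(4σ).
T⁴ = 0.570·1810/(4·5.67×10⁻⁸) = 4.549×10⁹ K⁴.
T = (4.549×10⁹)^(1/4).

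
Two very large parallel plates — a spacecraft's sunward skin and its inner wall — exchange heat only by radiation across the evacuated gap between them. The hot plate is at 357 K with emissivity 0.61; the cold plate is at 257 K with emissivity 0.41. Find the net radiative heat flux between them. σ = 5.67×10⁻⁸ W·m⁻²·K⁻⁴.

For two infinite grey parallel plates, q = σ(T₁⁴ − T₂⁴)/(1/ε₁ + 1/ε₂ − 1).
T₁⁴ − T₂⁴ = 1.624×10¹⁰ − 4.362×10⁹ = 1.188×10¹⁰ K⁴.
1/ε₁ + 1/ε₂ − 1 = 1.639 + 2.439 − 1 = 3.078.
q = 5.67×10⁻⁸ × 1.188×10¹⁰ / 3.078.

q ≈ 219 W/m²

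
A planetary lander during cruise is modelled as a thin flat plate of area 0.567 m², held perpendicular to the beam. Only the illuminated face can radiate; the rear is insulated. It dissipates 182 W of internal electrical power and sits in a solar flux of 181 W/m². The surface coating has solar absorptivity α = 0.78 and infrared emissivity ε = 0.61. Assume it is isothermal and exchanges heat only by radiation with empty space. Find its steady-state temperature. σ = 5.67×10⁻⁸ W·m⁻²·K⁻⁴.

At steady state, absorbed solar power + internal power = radiated power.
Absorbed: α·S·A_cross = 0.78·181·0.5670 = 80.05 W (cross-section A).
Total input = 80.05 + 182 = 262.0 W.
Radiated: εσ·A_surf·T⁴ with A_surf = A = 0.5670 m².
T⁴ = 262.0/(0.61·5.67×10⁻⁸·0.5670) = 1.336×10¹⁰ K⁴.

T ≈ 340 K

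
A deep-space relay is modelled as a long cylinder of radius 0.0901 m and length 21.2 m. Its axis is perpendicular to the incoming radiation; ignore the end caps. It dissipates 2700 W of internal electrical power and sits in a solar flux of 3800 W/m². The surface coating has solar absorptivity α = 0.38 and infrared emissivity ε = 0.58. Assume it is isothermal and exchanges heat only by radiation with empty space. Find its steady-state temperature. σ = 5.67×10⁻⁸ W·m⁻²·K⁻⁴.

At steady state, absorbed solar power + internal power = radiated power.
Absorbed: α·S·A_cross = 0.38·3800·3.820 = 5516 W (cross-section 2rL).
Total input = 5516 + 2700 = 8216 W.
Radiated: εσ·A_surf·T⁴ with A_surf = 2πrL = 12.00 m².
T⁴ = 8216/(0.58·5.67×10⁻⁸·12.00) = 2.082×10¹⁰ K⁴.

T ≈ 380 K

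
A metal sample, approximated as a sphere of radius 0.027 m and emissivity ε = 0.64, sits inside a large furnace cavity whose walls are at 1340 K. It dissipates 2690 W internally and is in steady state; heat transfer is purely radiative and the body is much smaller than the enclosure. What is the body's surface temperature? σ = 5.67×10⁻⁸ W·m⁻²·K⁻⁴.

For a small grey body in a large enclosure, net radiated power = εσA(T⁴ − T_w⁴).
Steady state: P = εσA(T⁴ − T_w⁴) with A = 4πr² = 0.009161 m².
T⁴ = P/(εσA) + T_w⁴ = 2690/(0.64·5.67×10⁻⁸·0.009161) + (1340)⁴
    = 8.092×10¹² + 3.224×10¹² = 1.132×10¹³ K⁴.

T ≈ 1830 K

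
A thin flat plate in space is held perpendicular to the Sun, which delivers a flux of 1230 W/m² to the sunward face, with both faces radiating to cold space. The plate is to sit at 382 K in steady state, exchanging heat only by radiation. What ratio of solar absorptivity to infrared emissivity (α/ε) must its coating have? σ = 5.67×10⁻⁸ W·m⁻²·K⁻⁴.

α/ε ≈ 1.96

Balance: αS·A = εσ·2A·T⁴ ⇒ α/ε = 2σT⁴/S.
α/ε = 2·5.67×10⁻⁸·(382)⁴/1230 = 2·5.67×10⁻⁸·2.129×10¹⁰/1230.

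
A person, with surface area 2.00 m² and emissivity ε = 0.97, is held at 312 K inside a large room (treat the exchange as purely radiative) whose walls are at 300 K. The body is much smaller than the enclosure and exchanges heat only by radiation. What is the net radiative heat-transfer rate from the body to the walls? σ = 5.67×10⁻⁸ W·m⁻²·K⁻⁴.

For a small grey body in a large enclosure: P_net = εσA(T_body⁴ − T_wall⁴).
A = 2.00 m²; T_body⁴ − T_wall⁴ = 9.476×10⁹ − 8.100×10⁹ = 1.376×10⁹ K⁴.
|P_net| = 0.97·5.67×10⁻⁸·2.000·1.376×10⁹.

P_net ≈ 151 W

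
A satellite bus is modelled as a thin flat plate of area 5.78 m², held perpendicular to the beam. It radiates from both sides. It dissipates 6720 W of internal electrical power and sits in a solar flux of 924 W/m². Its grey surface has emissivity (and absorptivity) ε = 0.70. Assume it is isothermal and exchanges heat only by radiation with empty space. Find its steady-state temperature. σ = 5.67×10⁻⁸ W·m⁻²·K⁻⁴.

At steady state, absorbed solar power + internal power = radiated power.
Absorbed: α·S·A_cross = 0.70·924·5.780 = 3739 W (cross-section A).
Total input = 3739 + 6720 = 10460 W.
Radiated: εσ·A_surf·T⁴ with A_surf = 2A = 11.56 m².
T⁴ = 10460/(0.70·5.67×10⁻⁸·11.56) = 2.279×10¹⁰ K⁴.

T ≈ 389 K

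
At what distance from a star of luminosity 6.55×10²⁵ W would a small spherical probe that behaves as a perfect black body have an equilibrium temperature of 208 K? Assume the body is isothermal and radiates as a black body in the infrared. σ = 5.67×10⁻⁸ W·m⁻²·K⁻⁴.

d ≈ 1.11×10¹¹ m

For an isothermal black-emitting sphere, (1−a)S·πr² = σ·4πr²·T⁴ ⇒ S = 4σT⁴/(1−a).
S = 4·5.67×10⁻⁸·(208)⁴/1.00 = 424.5 W/m².
Flux falls as S = L/(4πd²), so d = √(L/(4πS)) = √(6.55×10²⁵/(4π·424.5)).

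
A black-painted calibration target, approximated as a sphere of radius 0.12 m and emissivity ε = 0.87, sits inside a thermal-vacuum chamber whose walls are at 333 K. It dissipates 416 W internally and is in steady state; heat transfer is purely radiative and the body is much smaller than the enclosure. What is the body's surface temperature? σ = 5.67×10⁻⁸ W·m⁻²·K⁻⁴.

T ≈ 493 K

For a small grey body in a large enclosure, net radiated power = εσA(T⁴ − T_w⁴).
Steady state: P = εσA(T⁴ − T_w⁴) with A = 4πr² = 0.1810 m².
T⁴ = P/(εσA) + T_w⁴ = 416/(0.87·5.67×10⁻⁸·0.1810) + (333)⁴
    = 4.660×10¹⁰ + 1.230×10¹⁰ = 5.890×10¹⁰ K⁴.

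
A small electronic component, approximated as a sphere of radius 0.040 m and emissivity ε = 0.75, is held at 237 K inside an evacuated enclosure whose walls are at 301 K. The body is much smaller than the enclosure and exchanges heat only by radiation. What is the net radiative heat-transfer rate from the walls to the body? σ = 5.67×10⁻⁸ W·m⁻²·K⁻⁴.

For a small grey body in a large enclosure: P_net = εσA(T_body⁴ − T_wall⁴).
A = 4πr² = 0.02011 m²; T_body⁴ − T_wall⁴ = 3.155×10⁹ − 8.209×10⁹ = -5.054×10⁹ K⁴.
|P_net| = 0.75·5.67×10⁻⁸·0.02011·5.054×10⁹.

P_net ≈ 4.32 W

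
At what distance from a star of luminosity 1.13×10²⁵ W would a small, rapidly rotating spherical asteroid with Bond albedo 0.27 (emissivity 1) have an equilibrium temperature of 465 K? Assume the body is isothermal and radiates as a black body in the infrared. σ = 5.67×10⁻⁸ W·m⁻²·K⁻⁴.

d ≈ 7.87×10⁹ m

For an isothermal black-emitting sphere, (1−a)S·πr² = σ·4πr²·T⁴ ⇒ S = 4σT⁴/(1−a).
S = 4·5.67×10⁻⁸·(465)⁴/0.730 = 14530 W/m².
Flux falls as S = L/(4πd²), so d = √(L/(4πS)) = √(1.13×10²⁵/(4π·14530)).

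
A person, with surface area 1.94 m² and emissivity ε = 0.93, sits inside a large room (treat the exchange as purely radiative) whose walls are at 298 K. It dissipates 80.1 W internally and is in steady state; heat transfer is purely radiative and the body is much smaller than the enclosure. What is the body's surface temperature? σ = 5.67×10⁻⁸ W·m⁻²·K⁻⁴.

For a small grey body in a large enclosure, net radiated power = εσA(T⁴ − T_w⁴).
Steady state: P = εσA(T⁴ − T_w⁴) with A = 1.94 m².
T⁴ = P/(εσA) + T_w⁴ = 80.1/(0.93·5.67×10⁻⁸·1.940) + (298)⁴
    = 7.830×10⁸ + 7.886×10⁹ = 8.669×10⁹ K⁴.

T ≈ 305 K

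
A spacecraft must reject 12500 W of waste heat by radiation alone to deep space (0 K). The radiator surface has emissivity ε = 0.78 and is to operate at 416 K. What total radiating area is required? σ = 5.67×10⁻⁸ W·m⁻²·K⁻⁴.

A ≈ 9.44 m²

P = εσA T⁴ ⇒ A = P/(εσT⁴).
T⁴ = 2.995×10¹⁰ K⁴.
A = 12500/(0.78 × 5.67×10⁻⁸ × 2.995×10¹⁰).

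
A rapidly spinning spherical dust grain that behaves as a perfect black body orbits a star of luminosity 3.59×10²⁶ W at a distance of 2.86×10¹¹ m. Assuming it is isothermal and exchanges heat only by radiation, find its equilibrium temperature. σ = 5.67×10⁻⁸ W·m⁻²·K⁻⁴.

First find the stellar flux at distance d: S = L/(4πd²) = 3.59×10²⁶/(4π·(2.86×10¹¹)²) = 349.3 W/m².
For an isothermal sphere, absorbed (1−a)S·πr² = emitted σ·4πr²·T⁴, so T⁴ = (1−a)S/(4σ).
T⁴ = 1.00·349.3/(4·5.67×10⁻⁸) = 1.540×10⁹ K⁴.

T ≈ 198 K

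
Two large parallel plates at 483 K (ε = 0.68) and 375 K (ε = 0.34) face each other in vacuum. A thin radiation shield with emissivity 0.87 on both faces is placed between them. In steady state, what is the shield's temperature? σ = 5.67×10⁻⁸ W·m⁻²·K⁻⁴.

T_s ≈ 454 K

In steady state the net flux on the hot side equals that on the cold side.
σ(T₁⁴−T_s⁴)/D₁ = σ(T_s⁴−T₂⁴)/D₂, with D₁ = 1/ε₁+1/ε_s−1 = 1.620, D₂ = 1/ε_s+1/ε₂−1 = 3.091.
Solve for T_s⁴: T_s⁴ = (D₂·T₁⁴ + D₁·T₂⁴)/(D₁+D₂) = 4.251×10¹⁰ K⁴.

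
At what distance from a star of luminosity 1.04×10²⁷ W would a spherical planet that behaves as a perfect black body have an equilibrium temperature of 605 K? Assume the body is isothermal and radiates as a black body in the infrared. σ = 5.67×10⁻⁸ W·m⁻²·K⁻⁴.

For an isothermal black-emitting sphere, (1−a)S·πr² = σ·4πr²·T⁴ ⇒ S = 4σT⁴/(1−a).
S = 4·5.67×10⁻⁸·(605)⁴/1.00 = 30390 W/m².
Flux falls as S = L/(4πd²), so d = √(L/(4πS)) = √(1.04×10²⁷/(4π·30390)).

d ≈ 5.22×10¹⁰ m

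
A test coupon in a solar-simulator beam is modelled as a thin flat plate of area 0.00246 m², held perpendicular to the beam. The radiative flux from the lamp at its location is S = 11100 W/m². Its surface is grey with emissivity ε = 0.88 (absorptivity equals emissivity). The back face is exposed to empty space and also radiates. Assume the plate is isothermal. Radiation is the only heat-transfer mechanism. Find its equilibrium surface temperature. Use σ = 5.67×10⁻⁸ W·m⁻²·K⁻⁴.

T ≈ 559 K

At equilibrium, absorbed power = emitted power.
Absorbing cross-section = A = 0.002460 m²; emitting surface = 2A = 0.004920 m² (ratio 2).
εS·A_cross = εσ·A_surf·T⁴  ⇒  T⁴ = S/(2σ)   (ε cancels).
T⁴ = 11100/(2·5.67×10⁻⁸) = 9.788×10¹⁰ K⁴.
T = (9.788×10¹⁰)^(1/4).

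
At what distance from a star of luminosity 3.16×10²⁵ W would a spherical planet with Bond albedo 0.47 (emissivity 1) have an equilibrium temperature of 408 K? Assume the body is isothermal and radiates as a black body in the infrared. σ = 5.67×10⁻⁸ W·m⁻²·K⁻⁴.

d ≈ 1.46×10¹⁰ m

For an isothermal black-emitting sphere, (1−a)S·πr² = σ·4πr²·T⁴ ⇒ S = 4σT⁴/(1−a).
S = 4·5.67×10⁻⁸·(408)⁴/0.530 = 11860 W/m².
Flux falls as S = L/(4πd²), so d = √(L/(4πS)) = √(3.16×10²⁵/(4π·11860)).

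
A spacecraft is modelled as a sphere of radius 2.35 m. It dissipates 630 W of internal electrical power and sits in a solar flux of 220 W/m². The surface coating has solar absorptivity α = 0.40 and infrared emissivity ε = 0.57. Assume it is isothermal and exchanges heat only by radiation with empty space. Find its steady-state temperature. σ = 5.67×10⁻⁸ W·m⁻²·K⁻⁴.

At steady state, absorbed solar power + internal power = radiated power.
Absorbed: α·S·A_cross = 0.40·220·17.35 = 1527 W (cross-section πr²).
Total input = 1527 + 630 = 2157 W.
Radiated: εσ·A_surf·T⁴ with A_surf = 4πr² = 69.40 m².
T⁴ = 2157/(0.57·5.67×10⁻⁸·69.40) = 9.616×10⁸ K⁴.

T ≈ 176 K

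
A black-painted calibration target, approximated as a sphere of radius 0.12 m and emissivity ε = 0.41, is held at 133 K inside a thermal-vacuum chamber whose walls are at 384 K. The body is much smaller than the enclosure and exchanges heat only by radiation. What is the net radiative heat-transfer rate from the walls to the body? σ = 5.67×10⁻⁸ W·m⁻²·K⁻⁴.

For a small grey body in a large enclosure: P_net = εσA(T_body⁴ − T_wall⁴).
A = 4πr² = 0.1810 m²; T_body⁴ − T_wall⁴ = 3.129×10⁸ − 2.174×10¹⁰ = -2.143×10¹⁰ K⁴.
|P_net| = 0.41·5.67×10⁻⁸·0.1810·2.143×10¹⁰.

P_net ≈ 90.2 W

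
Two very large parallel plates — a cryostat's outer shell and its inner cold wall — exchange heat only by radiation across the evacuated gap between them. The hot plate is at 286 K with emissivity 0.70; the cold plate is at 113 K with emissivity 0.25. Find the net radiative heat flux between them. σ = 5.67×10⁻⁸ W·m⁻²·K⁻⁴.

q ≈ 83.6 W/m²

For two infinite grey parallel plates, q = σ(T₁⁴ − T₂⁴)/(1/ε₁ + 1/ε₂ − 1).
T₁⁴ − T₂⁴ = 6.691×10⁹ − 1.630×10⁸ = 6.528×10⁹ K⁴.
1/ε₁ + 1/ε₂ − 1 = 1.429 + 4.000 − 1 = 4.429.
q = 5.67×10⁻⁸ × 6.528×10⁹ / 4.429.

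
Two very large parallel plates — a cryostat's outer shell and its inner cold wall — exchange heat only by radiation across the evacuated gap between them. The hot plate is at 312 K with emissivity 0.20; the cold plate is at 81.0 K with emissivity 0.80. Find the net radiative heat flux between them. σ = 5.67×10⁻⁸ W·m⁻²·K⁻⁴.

For two infinite grey parallel plates, q = σ(T₁⁴ − T₂⁴)/(1/ε₁ + 1/ε₂ − 1).
T₁⁴ − T₂⁴ = 9.476×10⁹ − 4.305×10⁷ = 9.433×10⁹ K⁴.
1/ε₁ + 1/ε₂ − 1 = 5.000 + 1.250 − 1 = 5.250.
q = 5.67×10⁻⁸ × 9.433×10⁹ / 5.250.

q ≈ 102 W/m²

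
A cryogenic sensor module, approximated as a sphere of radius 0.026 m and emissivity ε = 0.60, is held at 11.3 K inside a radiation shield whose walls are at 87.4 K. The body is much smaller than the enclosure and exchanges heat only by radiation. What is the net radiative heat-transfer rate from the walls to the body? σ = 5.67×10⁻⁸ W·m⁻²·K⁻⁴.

P_net ≈ 0.0169 W

For a small grey body in a large enclosure: P_net = εσA(T_body⁴ − T_wall⁴).
A = 4πr² = 0.008495 m²; T_body⁴ − T_wall⁴ = 16300 − 5.835×10⁷ = -5.833×10⁷ K⁴.
|P_net| = 0.60·5.67×10⁻⁸·0.008495·5.833×10⁷.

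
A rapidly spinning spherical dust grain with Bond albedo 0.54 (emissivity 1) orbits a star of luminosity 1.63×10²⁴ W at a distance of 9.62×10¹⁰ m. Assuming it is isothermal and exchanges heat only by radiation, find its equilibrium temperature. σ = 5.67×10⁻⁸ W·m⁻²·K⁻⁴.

T ≈ 73.0 K

First find the stellar flux at distance d: S = L/(4πd²) = 1.63×10²⁴/(4π·(9.62×10¹⁰)²) = 14.02 W/m².
For an isothermal sphere, absorbed (1−a)S·πr² = emitted σ·4πr²·T⁴, so T⁴ = (1−a)S/(4σ).
T⁴ = 0.460·14.02/(4·5.67×10⁻⁸) = 2.843×10⁷ K⁴.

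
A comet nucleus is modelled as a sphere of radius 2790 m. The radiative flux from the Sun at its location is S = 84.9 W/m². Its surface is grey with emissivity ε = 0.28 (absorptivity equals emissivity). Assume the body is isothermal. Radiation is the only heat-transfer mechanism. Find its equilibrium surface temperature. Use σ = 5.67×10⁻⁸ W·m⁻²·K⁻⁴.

T ≈ 139 K

At equilibrium, absorbed power = emitted power.
Absorbing cross-section = πr² = 2.445×10⁷ m²; emitting surface = 4πr² = 9.782×10⁷ m² (ratio 4).
εS·A_cross = εσ·A_surf·T⁴  ⇒  T⁴ = S/(4σ)   (ε cancels).
T⁴ = 84.9/(4·5.67×10⁻⁸) = 3.743×10⁸ K⁴.
T = (3.743×10⁸)^(1/4).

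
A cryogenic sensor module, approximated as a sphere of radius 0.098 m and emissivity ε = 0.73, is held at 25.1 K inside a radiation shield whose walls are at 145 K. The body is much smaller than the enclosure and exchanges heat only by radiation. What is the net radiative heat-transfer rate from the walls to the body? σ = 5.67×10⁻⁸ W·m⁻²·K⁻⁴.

P_net ≈ 2.21 W

For a small grey body in a large enclosure: P_net = εσA(T_body⁴ − T_wall⁴).
A = 4πr² = 0.1207 m²; T_body⁴ − T_wall⁴ = 3.969×10⁵ − 4.421×10⁸ = -4.417×10⁸ K⁴.
|P_net| = 0.73·5.67×10⁻⁸·0.1207·4.417×10⁸.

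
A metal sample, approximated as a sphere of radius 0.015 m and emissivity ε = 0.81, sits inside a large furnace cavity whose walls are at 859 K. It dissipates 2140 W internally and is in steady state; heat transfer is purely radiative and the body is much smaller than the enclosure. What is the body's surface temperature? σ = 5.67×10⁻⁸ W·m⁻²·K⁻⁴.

T ≈ 2030 K

For a small grey body in a large enclosure, net radiated power = εσA(T⁴ − T_w⁴).
Steady state: P = εσA(T⁴ − T_w⁴) with A = 4πr² = 0.002827 m².
T⁴ = P/(εσA) + T_w⁴ = 2140/(0.81·5.67×10⁻⁸·0.002827) + (859)⁴
    = 1.648×10¹³ + 5.445×10¹¹ = 1.702×10¹³ K⁴.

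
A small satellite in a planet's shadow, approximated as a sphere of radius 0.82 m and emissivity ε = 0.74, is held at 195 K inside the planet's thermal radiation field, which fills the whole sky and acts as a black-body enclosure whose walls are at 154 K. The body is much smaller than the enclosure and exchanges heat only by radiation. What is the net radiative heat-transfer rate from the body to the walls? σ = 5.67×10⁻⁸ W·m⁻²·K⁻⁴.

P_net ≈ 313 W

For a small grey body in a large enclosure: P_net = εσA(T_body⁴ − T_wall⁴).
A = 4πr² = 8.450 m²; T_body⁴ − T_wall⁴ = 1.446×10⁹ − 5.624×10⁸ = 8.835×10⁸ K⁴.
|P_net| = 0.74·5.67×10⁻⁸·8.450·8.835×10⁸.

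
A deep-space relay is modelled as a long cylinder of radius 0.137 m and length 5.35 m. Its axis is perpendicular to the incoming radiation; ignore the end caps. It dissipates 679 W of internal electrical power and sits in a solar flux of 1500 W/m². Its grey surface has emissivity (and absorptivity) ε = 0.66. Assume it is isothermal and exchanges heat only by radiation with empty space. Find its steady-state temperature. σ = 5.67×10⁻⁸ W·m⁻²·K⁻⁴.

At steady state, absorbed solar power + internal power = radiated power.
Absorbed: α·S·A_cross = 0.66·1500·1.466 = 1451 W (cross-section 2rL).
Total input = 1451 + 679 = 2130 W.
Radiated: εσ·A_surf·T⁴ with A_surf = 2πrL = 4.605 m².
T⁴ = 2130/(0.66·5.67×10⁻⁸·4.605) = 1.236×10¹⁰ K⁴.

T ≈ 333 K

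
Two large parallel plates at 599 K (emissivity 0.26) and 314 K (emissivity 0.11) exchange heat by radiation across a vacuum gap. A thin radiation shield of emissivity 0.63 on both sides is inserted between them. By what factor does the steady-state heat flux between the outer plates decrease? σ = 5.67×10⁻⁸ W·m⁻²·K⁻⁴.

factor ≈ 1.18

Without shield: q₀ = σΔ(T⁴)/(1/ε₁+1/ε₂−1) with denominator 11.94.
With shield the two gaps are in series; the resistances add: (1/ε₁+1/ε_s−1)+(1/ε_s+1/ε₂−1) = 4.433+9.678 = 14.11.
Heat-flux ratio q₀/q = 14.11/11.94.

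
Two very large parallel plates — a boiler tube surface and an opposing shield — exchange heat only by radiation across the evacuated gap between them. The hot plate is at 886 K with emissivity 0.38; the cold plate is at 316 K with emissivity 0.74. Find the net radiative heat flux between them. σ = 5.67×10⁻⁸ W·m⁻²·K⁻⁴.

q ≈ 11500 W/m²

For two infinite grey parallel plates, q = σ(T₁⁴ − T₂⁴)/(1/ε₁ + 1/ε₂ − 1).
T₁⁴ − T₂⁴ = 6.162×10¹¹ − 9.971×10⁹ = 6.062×10¹¹ K⁴.
1/ε₁ + 1/ε₂ − 1 = 2.632 + 1.351 − 1 = 2.983.
q = 5.67×10⁻⁸ × 6.062×10¹¹ / 2.983.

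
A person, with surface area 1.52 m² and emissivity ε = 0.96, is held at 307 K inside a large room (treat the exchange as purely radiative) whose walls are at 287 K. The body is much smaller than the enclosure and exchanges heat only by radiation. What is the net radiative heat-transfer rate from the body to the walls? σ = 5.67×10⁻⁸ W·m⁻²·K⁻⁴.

P_net ≈ 174 W

For a small grey body in a large enclosure: P_net = εσA(T_body⁴ − T_wall⁴).
A = 1.52 m²; T_body⁴ − T_wall⁴ = 8.883×10⁹ − 6.785×10⁹ = 2.098×10⁹ K⁴.
|P_net| = 0.96·5.67×10⁻⁸·1.520·2.098×10⁹.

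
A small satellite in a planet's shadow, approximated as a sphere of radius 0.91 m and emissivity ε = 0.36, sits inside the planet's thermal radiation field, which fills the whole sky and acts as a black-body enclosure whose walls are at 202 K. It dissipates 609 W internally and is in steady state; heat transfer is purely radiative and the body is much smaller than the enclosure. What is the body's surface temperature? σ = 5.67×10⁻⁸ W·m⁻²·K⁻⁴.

For a small grey body in a large enclosure, net radiated power = εσA(T⁴ − T_w⁴).
Steady state: P = εσA(T⁴ − T_w⁴) with A = 4πr² = 10.41 m².
T⁴ = P/(εσA) + T_w⁴ = 609/(0.36·5.67×10⁻⁸·10.41) + (202)⁴
    = 2.867×10⁹ + 1.665×10⁹ = 4.532×10⁹ K⁴.

T ≈ 259 K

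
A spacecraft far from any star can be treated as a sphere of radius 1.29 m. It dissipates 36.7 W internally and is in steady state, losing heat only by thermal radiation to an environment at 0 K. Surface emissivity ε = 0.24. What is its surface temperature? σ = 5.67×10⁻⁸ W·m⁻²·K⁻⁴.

Steady state: internal power = radiated power, P = εσA T⁴.
Radiating area A = 4πr² = 20.91 m².
T⁴ = P/(εσA) = 36.7/(0.24·5.67×10⁻⁸·20.91) = 1.290×10⁸ K⁴.
T = (1.290×10⁸)^(1/4).

T ≈ 107 K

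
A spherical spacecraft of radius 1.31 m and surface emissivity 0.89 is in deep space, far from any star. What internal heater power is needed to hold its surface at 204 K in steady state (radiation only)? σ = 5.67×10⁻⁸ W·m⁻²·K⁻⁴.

P = εσ·4πr²·T⁴.
4πr² = 21.57 m²; T⁴ = 1.732×10⁹ K⁴.
P = 0.89·5.67×10⁻⁸·21.57·1.732×10⁹.

P ≈ 1880 W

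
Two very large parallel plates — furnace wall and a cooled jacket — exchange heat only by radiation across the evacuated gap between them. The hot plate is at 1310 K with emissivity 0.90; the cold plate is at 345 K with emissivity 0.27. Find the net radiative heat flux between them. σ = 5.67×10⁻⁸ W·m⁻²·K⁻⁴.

q ≈ 43600 W/m²

For two infinite grey parallel plates, q = σ(T₁⁴ − T₂⁴)/(1/ε₁ + 1/ε₂ − 1).
T₁⁴ − T₂⁴ = 2.945×10¹² − 1.417×10¹⁰ = 2.931×10¹² K⁴.
1/ε₁ + 1/ε₂ − 1 = 1.111 + 3.704 − 1 = 3.815.
q = 5.67×10⁻⁸ × 2.931×10¹² / 3.815.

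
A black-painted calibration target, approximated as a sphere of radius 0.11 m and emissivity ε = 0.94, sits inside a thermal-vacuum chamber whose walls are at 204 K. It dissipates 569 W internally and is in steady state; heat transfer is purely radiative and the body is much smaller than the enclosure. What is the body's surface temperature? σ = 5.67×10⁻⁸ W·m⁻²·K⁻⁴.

T ≈ 518 K

For a small grey body in a large enclosure, net radiated power = εσA(T⁴ − T_w⁴).
Steady state: P = εσA(T⁴ − T_w⁴) with A = 4πr² = 0.1521 m².
T⁴ = P/(εσA) + T_w⁴ = 569/(0.94·5.67×10⁻⁸·0.1521) + (204)⁴
    = 7.021×10¹⁰ + 1.732×10⁹ = 7.194×10¹⁰ K⁴.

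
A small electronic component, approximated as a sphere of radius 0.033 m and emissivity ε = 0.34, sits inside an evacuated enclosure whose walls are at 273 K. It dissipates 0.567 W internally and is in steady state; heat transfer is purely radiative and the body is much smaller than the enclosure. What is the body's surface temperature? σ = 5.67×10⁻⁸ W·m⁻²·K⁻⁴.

T ≈ 296 K

For a small grey body in a large enclosure, net radiated power = εσA(T⁴ − T_w⁴).
Steady state: P = εσA(T⁴ − T_w⁴) with A = 4πr² = 0.01368 m².
T⁴ = P/(εσA) + T_w⁴ = 0.567/(0.34·5.67×10⁻⁸·0.01368) + (273)⁴
    = 2.149×10⁹ + 5.555×10⁹ = 7.704×10⁹ K⁴.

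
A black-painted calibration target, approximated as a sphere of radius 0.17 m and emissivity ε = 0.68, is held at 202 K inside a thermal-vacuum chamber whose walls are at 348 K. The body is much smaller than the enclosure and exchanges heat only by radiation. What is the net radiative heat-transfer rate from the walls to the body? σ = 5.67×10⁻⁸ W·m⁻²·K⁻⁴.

For a small grey body in a large enclosure: P_net = εσA(T_body⁴ − T_wall⁴).
A = 4πr² = 0.3632 m²; T_body⁴ − T_wall⁴ = 1.665×10⁹ − 1.467×10¹⁰ = -1.300×10¹⁰ K⁴.
|P_net| = 0.68·5.67×10⁻⁸·0.3632·1.300×10¹⁰.

P_net ≈ 182 W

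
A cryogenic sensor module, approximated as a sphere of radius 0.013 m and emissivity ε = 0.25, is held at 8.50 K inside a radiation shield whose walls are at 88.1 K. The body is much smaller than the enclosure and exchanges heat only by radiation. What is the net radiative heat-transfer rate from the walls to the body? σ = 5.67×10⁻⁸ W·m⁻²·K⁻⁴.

P_net ≈ 0.00181 W

For a small grey body in a large enclosure: P_net = εσA(T_body⁴ − T_wall⁴).
A = 4πr² = 0.002124 m²; T_body⁴ − T_wall⁴ = 5220 − 6.024×10⁷ = -6.024×10⁷ K⁴.
|P_net| = 0.25·5.67×10⁻⁸·0.002124·6.024×10⁷.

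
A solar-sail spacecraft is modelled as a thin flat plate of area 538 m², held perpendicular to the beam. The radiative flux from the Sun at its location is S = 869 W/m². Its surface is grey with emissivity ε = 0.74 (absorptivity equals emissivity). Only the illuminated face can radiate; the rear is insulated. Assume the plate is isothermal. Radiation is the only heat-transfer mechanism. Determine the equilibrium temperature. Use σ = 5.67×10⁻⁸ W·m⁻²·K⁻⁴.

T ≈ 352 K

At equilibrium, absorbed power = emitted power.
Absorbing cross-section = A = 538.0 m²; emitting surface = A = 538.0 m² (ratio 1).
εS·A_cross = εσ·A_surf·T⁴  ⇒  T⁴ = S/(1σ)   (ε cancels).
T⁴ = 869/(1·5.67×10⁻⁸) = 1.533×10¹⁰ K⁴.
T = (1.533×10¹⁰)^(1/4).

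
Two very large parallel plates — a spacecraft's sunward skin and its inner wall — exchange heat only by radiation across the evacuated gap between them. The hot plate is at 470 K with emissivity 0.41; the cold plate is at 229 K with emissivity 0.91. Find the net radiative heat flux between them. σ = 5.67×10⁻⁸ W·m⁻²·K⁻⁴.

For two infinite grey parallel plates, q = σ(T₁⁴ − T₂⁴)/(1/ε₁ + 1/ε₂ − 1).
T₁⁴ − T₂⁴ = 4.880×10¹⁰ − 2.750×10⁹ = 4.605×10¹⁰ K⁴.
1/ε₁ + 1/ε₂ − 1 = 2.439 + 1.099 − 1 = 2.538.
q = 5.67×10⁻⁸ × 4.605×10¹⁰ / 2.538.

q ≈ 1030 W/m²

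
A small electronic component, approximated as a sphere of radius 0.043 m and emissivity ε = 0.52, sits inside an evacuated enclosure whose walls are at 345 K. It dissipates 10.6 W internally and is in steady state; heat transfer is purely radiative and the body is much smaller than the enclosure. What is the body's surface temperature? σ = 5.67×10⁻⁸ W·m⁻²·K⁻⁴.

For a small grey body in a large enclosure, net radiated power = εσA(T⁴ − T_w⁴).
Steady state: P = εσA(T⁴ − T_w⁴) with A = 4πr² = 0.02324 m².
T⁴ = P/(εσA) + T_w⁴ = 10.6/(0.52·5.67×10⁻⁸·0.02324) + (345)⁴
    = 1.547×10¹⁰ + 1.417×10¹⁰ = 2.964×10¹⁰ K⁴.

T ≈ 415 K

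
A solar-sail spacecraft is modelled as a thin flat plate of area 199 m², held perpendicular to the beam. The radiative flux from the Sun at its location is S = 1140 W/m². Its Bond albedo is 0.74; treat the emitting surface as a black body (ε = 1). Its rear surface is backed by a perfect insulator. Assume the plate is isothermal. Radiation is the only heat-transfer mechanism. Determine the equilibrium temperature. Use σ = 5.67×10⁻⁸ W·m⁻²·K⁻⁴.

At equilibrium, absorbed power = emitted power.
Absorbing cross-section = A = 199.0 m²; emitting surface = A = 199.0 m² (ratio 1).
(1−a)S·A_cross = εσ·A_surf·T⁴  ⇒  T⁴ = (1−a)S/(1σ).
T⁴ = 0.260·1140/(1·5.67×10⁻⁸) = 5.228×10⁹ K⁴.
T = (5.228×10⁹)^(1/4).

T ≈ 269 K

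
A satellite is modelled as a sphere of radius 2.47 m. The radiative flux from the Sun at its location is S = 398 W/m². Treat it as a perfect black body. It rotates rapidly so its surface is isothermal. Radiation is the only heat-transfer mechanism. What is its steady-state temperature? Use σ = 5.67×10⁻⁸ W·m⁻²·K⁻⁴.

At equilibrium, absorbed power = emitted power.
Absorbing cross-section = πr² = 19.17 m²; emitting surface = 4πr² = 76.67 m² (ratio 4).
S·A_cross = εσ·A_surf·T⁴  ⇒  T⁴ = S/(4σ).
T⁴ = 1.00·398/(4·5.67×10⁻⁸) = 1.755×10⁹ K⁴.
T = (1.755×10⁹)^(1/4).

T ≈ 205 K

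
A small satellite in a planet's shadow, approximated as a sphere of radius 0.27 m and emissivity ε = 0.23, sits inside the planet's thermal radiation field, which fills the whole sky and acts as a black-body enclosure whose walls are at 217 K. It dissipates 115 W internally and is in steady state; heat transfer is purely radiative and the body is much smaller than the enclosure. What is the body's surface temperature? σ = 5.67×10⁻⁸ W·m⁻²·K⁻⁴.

For a small grey body in a large enclosure, net radiated power = εσA(T⁴ − T_w⁴).
Steady state: P = εσA(T⁴ − T_w⁴) with A = 4πr² = 0.9161 m².
T⁴ = P/(εσA) + T_w⁴ = 115/(0.23·5.67×10⁻⁸·0.9161) + (217)⁴
    = 9.626×10⁹ + 2.217×10⁹ = 1.184×10¹⁰ K⁴.

T ≈ 330 K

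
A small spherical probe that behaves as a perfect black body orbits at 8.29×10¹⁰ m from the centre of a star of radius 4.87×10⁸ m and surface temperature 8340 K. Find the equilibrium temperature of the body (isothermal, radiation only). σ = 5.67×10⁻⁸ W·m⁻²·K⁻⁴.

T ≈ 452 K

The star's surface emits σT_*⁴; at distance d the flux is S = σT_*⁴(R_*/d)².
S = 5.67×10⁻⁸·(8340)⁴·(4.87×10⁸/8.29×10¹⁰)² = 9467 W/m².
For an isothermal sphere T⁴ = (1−a)S/(4σ) = 4.174×10¹⁰ K⁴.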